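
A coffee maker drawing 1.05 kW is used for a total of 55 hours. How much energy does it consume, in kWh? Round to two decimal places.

Energy = 1.05 kW × 55 h = 57.75 kWh

57.75 kWh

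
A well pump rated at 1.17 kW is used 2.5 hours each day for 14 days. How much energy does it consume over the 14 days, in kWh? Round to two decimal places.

Runtime = 2.5 h/day × 14 days = 35 h
Energy = 1.17 kW × 35 h = 40.95 kWh

40.95 kWh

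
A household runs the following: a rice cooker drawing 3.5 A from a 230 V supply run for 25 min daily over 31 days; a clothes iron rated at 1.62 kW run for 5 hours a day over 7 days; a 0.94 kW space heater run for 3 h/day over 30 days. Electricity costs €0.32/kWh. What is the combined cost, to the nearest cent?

rice cooker: Power = 3.5 A × 230 V = 805 W = 0.805 kW
rice cooker: Runtime = 25 min × 31 = 775 min = 12.916666… h
rice cooker: 0.805 kW × 12.916666… h = 10.397916… kWh
clothes iron: Runtime = 5 h/day × 7 days = 35 h
clothes iron: 1.62 kW × 35 h = 56.7 kWh
space heater: Runtime = 3 h/day × 30 days = 90 h
space heater: 0.94 kW × 90 h = 84.6 kWh
Total energy = 151.697916… kWh
Cost = 151.697916… × €0.32 = €48.54

€48.54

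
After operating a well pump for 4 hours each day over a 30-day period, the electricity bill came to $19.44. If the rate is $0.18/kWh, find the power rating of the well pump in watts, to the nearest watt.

900 W

Energy = $19.44 ÷ $0.18/kWh = 108 kWh
Runtime = 4 h/day × 30 days = 120 h
Power = 108 kWh ÷ 120 h = 0.9 kW = 900 W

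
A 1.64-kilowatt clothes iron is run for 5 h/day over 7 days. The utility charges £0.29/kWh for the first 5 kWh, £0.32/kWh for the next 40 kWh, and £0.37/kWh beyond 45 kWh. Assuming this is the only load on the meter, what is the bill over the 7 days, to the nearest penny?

£18.84

Runtime = 5 h/day × 7 days = 35 h
Energy = 1.64 kW × 35 h = 57.4 kWh
Tier 1 (0–5 kWh): 5 × £0.29 = £1.45
Tier 2 (5–45 kWh): 40 × £0.32 = £12.8
Above 45 kWh: 12.4 × £0.37 = £4.588
Bill = £18.84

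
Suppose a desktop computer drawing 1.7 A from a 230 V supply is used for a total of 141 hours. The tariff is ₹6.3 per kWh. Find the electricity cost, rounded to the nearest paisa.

₹347.33

Power = 1.7 A × 230 V = 391 W = 0.391 kW
Energy = 0.391 kW × 141 h = 55.131 kWh
Cost = 55.131 kWh × ₹6.3/kWh = ₹347.33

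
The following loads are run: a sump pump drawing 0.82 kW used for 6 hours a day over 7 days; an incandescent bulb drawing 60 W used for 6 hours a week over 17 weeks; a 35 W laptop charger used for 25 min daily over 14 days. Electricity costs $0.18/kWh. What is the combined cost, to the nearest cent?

$7.34

sump pump: Runtime = 6 h/day × 7 days = 42 h
sump pump: 0.82 kW × 42 h = 34.44 kWh
incandescent bulb: Runtime = 6 h/week × 17 weeks = 102 h
incandescent bulb: 0.06 kW × 102 h = 6.12 kWh
laptop charger: Runtime = 25 min × 14 = 350 min = 5.833333… h
laptop charger: 0.035 kW × 5.833333… h = 0.204166… kWh
Total energy = 40.764166… kWh
Cost = 40.764166… × $0.18 = $7.34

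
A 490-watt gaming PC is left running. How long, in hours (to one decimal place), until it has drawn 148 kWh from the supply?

Hours = 148 kWh ÷ 0.49 kW = 302.0 h

302.0 h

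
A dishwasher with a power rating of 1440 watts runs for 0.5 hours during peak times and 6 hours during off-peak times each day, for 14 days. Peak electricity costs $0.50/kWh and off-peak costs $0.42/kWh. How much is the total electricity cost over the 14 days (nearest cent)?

$55.84

Peak energy = 1.44 kW × 0.5 h × 14 = 10.08 kWh
Off-peak energy = 1.44 kW × 6 h × 14 = 120.96 kWh
Cost = 10.08 × $0.50 + 120.96 × $0.42 = $5.04 + $50.8032 = $55.84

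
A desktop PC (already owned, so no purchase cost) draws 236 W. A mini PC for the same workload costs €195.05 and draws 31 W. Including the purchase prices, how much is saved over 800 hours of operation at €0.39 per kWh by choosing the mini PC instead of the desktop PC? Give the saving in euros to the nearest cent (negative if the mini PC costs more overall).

-€131.09

desktop PC: €0.00 + (236/1000) kW × 800 h × €0.39 = €0.00 + €73.632 = €73.632
mini PC: €195.05 + (31/1000) kW × 800 h × €0.39 = €195.05 + €9.672 = €204.722
Saving = €73.632 − €204.722 = −€131.09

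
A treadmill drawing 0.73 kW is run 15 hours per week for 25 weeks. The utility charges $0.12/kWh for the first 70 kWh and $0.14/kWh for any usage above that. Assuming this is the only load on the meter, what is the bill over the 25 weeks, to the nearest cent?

$36.93

Runtime = 15 h/week × 25 weeks = 375 h
Energy = 0.73 kW × 375 h = 273.75 kWh
Tier 1 (0–70 kWh): 70 × $0.12 = $8.4
Above 70 kWh: 203.75 × $0.14 = $28.525
Bill = $36.93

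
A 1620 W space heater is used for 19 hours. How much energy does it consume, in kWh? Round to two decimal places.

30.78 kWh

Energy = 1.62 kW × 19 h = 30.78 kWh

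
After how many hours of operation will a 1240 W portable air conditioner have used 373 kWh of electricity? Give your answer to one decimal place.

Hours = 373 kWh ÷ 1.24 kW = 300.8 h

300.8 h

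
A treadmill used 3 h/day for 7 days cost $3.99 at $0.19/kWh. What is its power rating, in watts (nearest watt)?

Energy = $3.99 ÷ $0.19/kWh = 21 kWh
Runtime = 3 h/day × 7 days = 21 h
Power = 21 kWh ÷ 21 h = 1 kW = 1000 W

1000 W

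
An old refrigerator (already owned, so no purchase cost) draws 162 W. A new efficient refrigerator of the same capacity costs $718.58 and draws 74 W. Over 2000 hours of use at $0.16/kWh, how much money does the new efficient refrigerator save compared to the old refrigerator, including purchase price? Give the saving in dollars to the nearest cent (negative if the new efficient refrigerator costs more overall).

old refrigerator: $0.00 + (162/1000) kW × 2000 h × $0.16 = $0.00 + $51.84 = $51.84
new efficient refrigerator: $718.58 + (74/1000) kW × 2000 h × $0.16 = $718.58 + $23.68 = $742.26
Saving = $51.84 − $742.26 = −$690.42

-$690.42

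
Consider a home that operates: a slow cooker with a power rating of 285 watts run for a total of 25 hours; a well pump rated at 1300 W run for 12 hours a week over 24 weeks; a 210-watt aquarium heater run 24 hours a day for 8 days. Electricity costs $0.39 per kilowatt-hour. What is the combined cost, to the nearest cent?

$164.52

slow cooker: 0.285 kW × 25 h = 7.125 kWh
well pump: Runtime = 12 h/week × 24 weeks = 288 h
well pump: 1.3 kW × 288 h = 374.4 kWh
aquarium heater: Runtime = 24 h × 8 = 192 h
aquarium heater: 0.21 kW × 192 h = 40.32 kWh
Total energy = 421.845 kWh
Cost = 421.845 × $0.39 = $164.52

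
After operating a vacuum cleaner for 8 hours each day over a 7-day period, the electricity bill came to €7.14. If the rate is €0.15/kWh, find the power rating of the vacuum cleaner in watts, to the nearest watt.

850 W

Energy = €7.14 ÷ €0.15/kWh = 47.6 kWh
Runtime = 8 h/day × 7 days = 56 h
Power = 47.6 kWh ÷ 56 h = 0.85 kW = 850 W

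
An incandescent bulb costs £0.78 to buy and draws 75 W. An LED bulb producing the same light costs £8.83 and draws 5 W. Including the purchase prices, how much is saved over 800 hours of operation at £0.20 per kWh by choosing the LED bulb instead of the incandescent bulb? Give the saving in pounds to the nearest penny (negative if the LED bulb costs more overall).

£3.15

incandescent bulb: £0.78 + (75/1000) kW × 800 h × £0.20 = £0.78 + £12 = £12.78
LED bulb: £8.83 + (5/1000) kW × 800 h × £0.20 = £8.83 + £0.8 = £9.63
Saving = £12.78 − £9.63 = £3.15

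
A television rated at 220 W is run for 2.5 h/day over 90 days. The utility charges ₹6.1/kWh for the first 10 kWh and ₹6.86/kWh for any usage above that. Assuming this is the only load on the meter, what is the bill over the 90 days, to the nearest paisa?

₹331.97

Runtime = 2.5 h/day × 90 days = 225 h
Energy = 0.22 kW × 225 h = 49.5 kWh
Tier 1 (0–10 kWh): 10 × ₹6.1 = ₹61
Above 10 kWh: 39.5 × ₹6.86 = ₹270.97
Bill = ₹331.97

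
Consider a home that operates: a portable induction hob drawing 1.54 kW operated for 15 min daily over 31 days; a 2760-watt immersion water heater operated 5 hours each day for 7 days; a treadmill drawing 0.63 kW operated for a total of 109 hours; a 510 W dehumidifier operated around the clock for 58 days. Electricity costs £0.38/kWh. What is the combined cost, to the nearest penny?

£337.11

portable induction hob: Runtime = 15 min × 31 = 465 min = 7.75 h
portable induction hob: 1.54 kW × 7.75 h = 11.935 kWh
immersion water heater: Runtime = 5 h/day × 7 days = 35 h
immersion water heater: 2.76 kW × 35 h = 96.6 kWh
treadmill: 0.63 kW × 109 h = 68.67 kWh
dehumidifier: Runtime = 24 h × 58 = 1392 h
dehumidifier: 0.51 kW × 1392 h = 709.92 kWh
Total energy = 887.125 kWh
Cost = 887.125 × £0.38 = £337.11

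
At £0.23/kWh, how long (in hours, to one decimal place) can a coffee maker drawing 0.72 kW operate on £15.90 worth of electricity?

96.0 h

Energy available = £15.90 ÷ £0.23/kWh = 69.1304 kWh
Hours = 69.1304 kWh ÷ 0.72 kW = 96.0 h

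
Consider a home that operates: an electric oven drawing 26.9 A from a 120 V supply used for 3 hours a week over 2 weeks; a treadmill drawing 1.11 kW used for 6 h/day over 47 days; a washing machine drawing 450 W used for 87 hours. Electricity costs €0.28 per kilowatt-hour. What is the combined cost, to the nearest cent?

€104.03

electric oven: Power = 26.9 A × 120 V = 3228 W = 3.228 kW
electric oven: Runtime = 3 h/week × 2 weeks = 6 h
electric oven: 3.228 kW × 6 h = 19.368 kWh
treadmill: Runtime = 6 h/day × 47 days = 282 h
treadmill: 1.11 kW × 282 h = 313.02 kWh
washing machine: 0.45 kW × 87 h = 39.15 kWh
Total energy = 371.538 kWh
Cost = 371.538 × €0.28 = €104.03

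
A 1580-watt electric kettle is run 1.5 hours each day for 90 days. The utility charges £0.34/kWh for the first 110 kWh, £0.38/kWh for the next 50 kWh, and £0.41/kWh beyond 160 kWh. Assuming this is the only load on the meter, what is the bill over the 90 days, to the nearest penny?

£78.25

Runtime = 1.5 h/day × 90 days = 135 h
Energy = 1.58 kW × 135 h = 213.3 kWh
Tier 1 (0–110 kWh): 110 × £0.34 = £37.4
Tier 2 (110–160 kWh): 50 × £0.38 = £19
Above 160 kWh: 53.3 × £0.41 = £21.853
Bill = £78.25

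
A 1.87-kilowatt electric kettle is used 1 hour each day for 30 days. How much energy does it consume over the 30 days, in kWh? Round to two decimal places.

56.10 kWh

Runtime = 1 h/day × 30 days = 30 h
Energy = 1.87 kW × 30 h = 56.1 kWh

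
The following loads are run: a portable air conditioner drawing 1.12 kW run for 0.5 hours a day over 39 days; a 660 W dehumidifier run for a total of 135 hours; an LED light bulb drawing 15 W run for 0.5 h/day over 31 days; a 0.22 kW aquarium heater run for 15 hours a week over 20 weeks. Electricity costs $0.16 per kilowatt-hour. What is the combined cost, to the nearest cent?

portable air conditioner: Runtime = 0.5 h/day × 39 days = 19.5 h
portable air conditioner: 1.12 kW × 19.5 h = 21.84 kWh
dehumidifier: 0.66 kW × 135 h = 89.1 kWh
LED light bulb: Runtime = 0.5 h/day × 31 days = 15.5 h
LED light bulb: 0.015 kW × 15.5 h = 0.2325 kWh
aquarium heater: Runtime = 15 h/week × 20 weeks = 300 h
aquarium heater: 0.22 kW × 300 h = 66 kWh
Total energy = 177.1725 kWh
Cost = 177.1725 × $0.16 = $28.35

$28.35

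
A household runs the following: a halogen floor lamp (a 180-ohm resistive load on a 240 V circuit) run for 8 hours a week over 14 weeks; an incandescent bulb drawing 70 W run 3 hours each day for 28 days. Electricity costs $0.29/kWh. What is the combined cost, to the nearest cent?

halogen floor lamp: Power = V²/R = 240²/180 = 320 W = 0.32 kW
halogen floor lamp: Runtime = 8 h/week × 14 weeks = 112 h
halogen floor lamp: 0.32 kW × 112 h = 35.84 kWh
incandescent bulb: Runtime = 3 h/day × 28 days = 84 h
incandescent bulb: 0.07 kW × 84 h = 5.88 kWh
Total energy = 41.72 kWh
Cost = 41.72 × $0.29 = $12.10

$12.10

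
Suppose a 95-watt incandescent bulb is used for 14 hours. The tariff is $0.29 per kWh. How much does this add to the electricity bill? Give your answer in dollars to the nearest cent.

Energy = 0.095 kW × 14 h = 1.33 kWh
Cost = 1.33 kWh × $0.29/kWh = $0.39

$0.39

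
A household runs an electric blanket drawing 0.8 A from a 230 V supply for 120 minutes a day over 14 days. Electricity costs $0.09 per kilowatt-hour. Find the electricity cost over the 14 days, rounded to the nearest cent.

$0.46

Power = 0.8 A × 230 V = 184 W = 0.184 kW
Runtime = 120 min × 14 = 1680 min = 28 h
Energy = 0.184 kW × 28 h = 5.152 kWh
Cost = 5.152 kWh × $0.09/kWh = $0.46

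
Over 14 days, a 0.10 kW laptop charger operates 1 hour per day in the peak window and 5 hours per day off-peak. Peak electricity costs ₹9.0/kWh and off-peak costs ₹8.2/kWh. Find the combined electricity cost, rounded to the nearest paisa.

₹70.00

Peak energy = 0.1 kW × 1 h × 14 = 1.4 kWh
Off-peak energy = 0.1 kW × 5 h × 14 = 7 kWh
Cost = 1.4 × ₹9.0 + 7 × ₹8.2 = ₹12.6 + ₹57.4 = ₹70.00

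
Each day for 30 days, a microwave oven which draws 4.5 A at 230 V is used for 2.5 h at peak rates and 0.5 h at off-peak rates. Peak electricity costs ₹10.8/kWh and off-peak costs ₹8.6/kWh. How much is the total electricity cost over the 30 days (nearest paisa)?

Power = 4.5 A × 230 V = 1035 W = 1.035 kW
Peak energy = 1.035 kW × 2.5 h × 30 = 77.625 kWh
Off-peak energy = 1.035 kW × 0.5 h × 30 = 15.525 kWh
Cost = 77.625 × ₹10.8 + 15.525 × ₹8.6 = ₹838.35 + ₹133.515 = ₹971.87

₹971.87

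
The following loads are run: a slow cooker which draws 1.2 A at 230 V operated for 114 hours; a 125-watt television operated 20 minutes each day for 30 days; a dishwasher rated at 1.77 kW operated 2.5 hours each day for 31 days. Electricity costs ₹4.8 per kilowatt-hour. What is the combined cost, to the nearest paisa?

₹815.47

slow cooker: Power = 1.2 A × 230 V = 276 W = 0.276 kW
slow cooker: 0.276 kW × 114 h = 31.464 kWh
television: Runtime = 20 min × 30 = 600 min = 10 h
television: 0.125 kW × 10 h = 1.25 kWh
dishwasher: Runtime = 2.5 h/day × 31 days = 77.5 h
dishwasher: 1.77 kW × 77.5 h = 137.175 kWh
Total energy = 169.889 kWh
Cost = 169.889 × ₹4.8 = ₹815.47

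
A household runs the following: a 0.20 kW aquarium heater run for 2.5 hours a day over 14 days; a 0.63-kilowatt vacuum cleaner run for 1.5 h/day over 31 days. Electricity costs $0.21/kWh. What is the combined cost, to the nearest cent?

aquarium heater: Runtime = 2.5 h/day × 14 days = 35 h
aquarium heater: 0.2 kW × 35 h = 7 kWh
vacuum cleaner: Runtime = 1.5 h/day × 31 days = 46.5 h
vacuum cleaner: 0.63 kW × 46.5 h = 29.295 kWh
Total energy = 36.295 kWh
Cost = 36.295 × $0.21 = $7.62

$7.62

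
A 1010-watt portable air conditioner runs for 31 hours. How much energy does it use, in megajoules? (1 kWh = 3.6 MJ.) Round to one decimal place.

Energy = 1.01 kW × 31 h = 31.31 kWh
= 31.31 × 3.6 MJ = 112.7 MJ

112.7 MJ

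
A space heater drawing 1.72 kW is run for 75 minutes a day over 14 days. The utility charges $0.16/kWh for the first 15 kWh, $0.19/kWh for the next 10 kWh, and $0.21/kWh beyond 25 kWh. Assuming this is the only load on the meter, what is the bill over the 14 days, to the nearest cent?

Runtime = 75 min × 14 = 1050 min = 17.5 h
Energy = 1.72 kW × 17.5 h = 30.1 kWh
Tier 1 (0–15 kWh): 15 × $0.16 = $2.4
Tier 2 (15–25 kWh): 10 × $0.19 = $1.9
Above 25 kWh: 5.1 × $0.21 = $1.071
Bill = $5.37

$5.37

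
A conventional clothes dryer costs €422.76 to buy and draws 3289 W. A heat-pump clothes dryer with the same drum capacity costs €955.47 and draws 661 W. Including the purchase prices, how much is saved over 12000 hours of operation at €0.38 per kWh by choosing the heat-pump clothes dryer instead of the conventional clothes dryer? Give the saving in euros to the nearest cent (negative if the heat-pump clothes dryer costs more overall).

€11450.97

conventional clothes dryer: €422.76 + (3289/1000) kW × 12000 h × €0.38 = €422.76 + €14997.84 = €15420.6
heat-pump clothes dryer: €955.47 + (661/1000) kW × 12000 h × €0.38 = €955.47 + €3014.16 = €3969.63
Saving = €15420.6 − €3969.63 = €11450.97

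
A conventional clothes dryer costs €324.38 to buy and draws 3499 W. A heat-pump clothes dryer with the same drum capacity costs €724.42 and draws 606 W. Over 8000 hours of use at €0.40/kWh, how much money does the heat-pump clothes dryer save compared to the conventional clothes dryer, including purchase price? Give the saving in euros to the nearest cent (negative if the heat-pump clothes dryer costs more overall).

conventional clothes dryer: €324.38 + (3499/1000) kW × 8000 h × €0.40 = €324.38 + €11196.8 = €11521.18
heat-pump clothes dryer: €724.42 + (606/1000) kW × 8000 h × €0.40 = €724.42 + €1939.2 = €2663.62
Saving = €11521.18 − €2663.62 = €8857.56

€8857.56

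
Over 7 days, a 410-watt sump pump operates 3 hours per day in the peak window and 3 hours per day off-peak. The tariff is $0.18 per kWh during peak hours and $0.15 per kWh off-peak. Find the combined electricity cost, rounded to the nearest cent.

Peak energy = 0.41 kW × 3 h × 7 = 8.61 kWh
Off-peak energy = 0.41 kW × 3 h × 7 = 8.61 kWh
Cost = 8.61 × $0.18 + 8.61 × $0.15 = $1.5498 + $1.2915 = $2.84

$2.84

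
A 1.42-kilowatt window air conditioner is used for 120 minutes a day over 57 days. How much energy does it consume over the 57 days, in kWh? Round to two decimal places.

161.88 kWh

Runtime = 120 min × 57 = 6840 min = 114 h
Energy = 1.42 kW × 114 h = 161.88 kWh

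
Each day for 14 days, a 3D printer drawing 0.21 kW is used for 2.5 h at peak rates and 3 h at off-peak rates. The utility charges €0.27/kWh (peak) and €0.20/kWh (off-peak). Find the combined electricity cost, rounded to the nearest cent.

Peak energy = 0.21 kW × 2.5 h × 14 = 7.35 kWh
Off-peak energy = 0.21 kW × 3 h × 14 = 8.82 kWh
Cost = 7.35 × €0.27 + 8.82 × €0.20 = €1.9845 + €1.764 = €3.75

€3.75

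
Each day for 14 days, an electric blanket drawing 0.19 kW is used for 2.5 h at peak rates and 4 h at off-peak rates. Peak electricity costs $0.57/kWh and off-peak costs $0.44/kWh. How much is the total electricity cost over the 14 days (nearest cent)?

$8.47

Peak energy = 0.19 kW × 2.5 h × 14 = 6.65 kWh
Off-peak energy = 0.19 kW × 4 h × 14 = 10.64 kWh
Cost = 6.65 × $0.57 + 10.64 × $0.44 = $3.7905 + $4.6816 = $8.47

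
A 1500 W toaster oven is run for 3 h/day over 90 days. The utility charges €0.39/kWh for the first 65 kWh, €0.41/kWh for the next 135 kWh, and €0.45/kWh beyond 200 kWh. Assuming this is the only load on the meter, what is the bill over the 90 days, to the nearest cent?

Runtime = 3 h/day × 90 days = 270 h
Energy = 1.5 kW × 270 h = 405 kWh
Tier 1 (0–65 kWh): 65 × €0.39 = €25.35
Tier 2 (65–200 kWh): 135 × €0.41 = €55.35
Above 200 kWh: 205 × €0.45 = €92.25
Bill = €172.95

€172.95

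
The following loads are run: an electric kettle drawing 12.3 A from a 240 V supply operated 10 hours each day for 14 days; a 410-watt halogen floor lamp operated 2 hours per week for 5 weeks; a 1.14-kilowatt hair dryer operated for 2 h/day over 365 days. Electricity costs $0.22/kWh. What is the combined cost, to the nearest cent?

$274.91

electric kettle: Power = 12.3 A × 240 V = 2952 W = 2.952 kW
electric kettle: Runtime = 10 h/day × 14 days = 140 h
electric kettle: 2.952 kW × 140 h = 413.28 kWh
halogen floor lamp: Runtime = 2 h/week × 5 weeks = 10 h
halogen floor lamp: 0.41 kW × 10 h = 4.1 kWh
hair dryer: Runtime = 2 h/day × 365 days = 730 h
hair dryer: 1.14 kW × 730 h = 832.2 kWh
Total energy = 1249.58 kWh
Cost = 1249.58 × $0.22 = $274.91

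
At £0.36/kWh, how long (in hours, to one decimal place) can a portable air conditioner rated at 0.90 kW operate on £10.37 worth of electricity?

32.0 h

Energy available = £10.37 ÷ £0.36/kWh = 28.8056 kWh
Hours = 28.8056 kWh ÷ 0.9 kW = 32.0 h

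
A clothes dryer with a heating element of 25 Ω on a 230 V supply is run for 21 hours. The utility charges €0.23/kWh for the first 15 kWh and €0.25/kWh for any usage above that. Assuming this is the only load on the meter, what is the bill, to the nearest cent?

€10.81

Power = V²/R = 230²/25 = 2116 W = 2.116 kW
Energy = 2.116 kW × 21 h = 44.436 kWh
Tier 1 (0–15 kWh): 15 × €0.23 = €3.45
Above 15 kWh: 29.436 × €0.25 = €7.359
Bill = €10.81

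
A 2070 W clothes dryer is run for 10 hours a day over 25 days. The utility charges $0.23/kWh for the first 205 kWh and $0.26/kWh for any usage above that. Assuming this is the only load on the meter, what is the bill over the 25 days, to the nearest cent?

Runtime = 10 h/day × 25 days = 250 h
Energy = 2.07 kW × 250 h = 517.5 kWh
Tier 1 (0–205 kWh): 205 × $0.23 = $47.15
Above 205 kWh: 312.5 × $0.26 = $81.25
Bill = $128.40

$128.40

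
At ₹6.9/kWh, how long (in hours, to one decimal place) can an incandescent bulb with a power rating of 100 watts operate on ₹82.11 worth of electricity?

119.0 h

Energy available = ₹82.11 ÷ ₹6.9/kWh = 11.9 kWh
Hours = 11.9 kWh ÷ 0.1 kW = 119.0 h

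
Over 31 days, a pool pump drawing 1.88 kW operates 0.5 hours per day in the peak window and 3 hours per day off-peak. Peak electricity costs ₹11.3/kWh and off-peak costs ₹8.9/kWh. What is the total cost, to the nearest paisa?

Peak energy = 1.88 kW × 0.5 h × 31 = 29.14 kWh
Off-peak energy = 1.88 kW × 3 h × 31 = 174.84 kWh
Cost = 29.14 × ₹11.3 + 174.84 × ₹8.9 = ₹329.282 + ₹1556.076 = ₹1885.36

₹1885.36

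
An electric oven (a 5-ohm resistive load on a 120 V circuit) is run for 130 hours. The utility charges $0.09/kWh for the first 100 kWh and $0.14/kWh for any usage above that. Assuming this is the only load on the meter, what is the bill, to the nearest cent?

Power = V²/R = 120²/5 = 2880 W = 2.88 kW
Energy = 2.88 kW × 130 h = 374.4 kWh
Tier 1 (0–100 kWh): 100 × $0.09 = $9
Above 100 kWh: 274.4 × $0.14 = $38.416
Bill = $47.42

$47.42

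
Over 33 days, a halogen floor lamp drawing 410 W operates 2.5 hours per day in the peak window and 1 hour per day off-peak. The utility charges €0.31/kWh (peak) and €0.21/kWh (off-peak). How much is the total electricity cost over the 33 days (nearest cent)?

Peak energy = 0.41 kW × 2.5 h × 33 = 33.825 kWh
Off-peak energy = 0.41 kW × 1 h × 33 = 13.53 kWh
Cost = 33.825 × €0.31 + 13.53 × €0.21 = €10.48575 + €2.8413 = €13.33

€13.33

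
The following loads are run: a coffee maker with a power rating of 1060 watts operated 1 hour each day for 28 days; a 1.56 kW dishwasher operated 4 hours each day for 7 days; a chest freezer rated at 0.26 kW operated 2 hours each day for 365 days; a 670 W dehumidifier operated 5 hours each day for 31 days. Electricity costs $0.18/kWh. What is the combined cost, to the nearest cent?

$66.06

coffee maker: Runtime = 1 h/day × 28 days = 28 h
coffee maker: 1.06 kW × 28 h = 29.68 kWh
dishwasher: Runtime = 4 h/day × 7 days = 28 h
dishwasher: 1.56 kW × 28 h = 43.68 kWh
chest freezer: Runtime = 2 h/day × 365 days = 730 h
chest freezer: 0.26 kW × 730 h = 189.8 kWh
dehumidifier: Runtime = 5 h/day × 31 days = 155 h
dehumidifier: 0.67 kW × 155 h = 103.85 kWh
Total energy = 367.01 kWh
Cost = 367.01 × $0.18 = $66.06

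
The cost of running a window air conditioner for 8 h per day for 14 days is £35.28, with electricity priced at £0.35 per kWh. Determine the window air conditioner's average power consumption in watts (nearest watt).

900 W

Energy = £35.28 ÷ £0.35/kWh = 100.8 kWh
Runtime = 8 h/day × 14 days = 112 h
Power = 100.8 kWh ÷ 112 h = 0.9 kW = 900 W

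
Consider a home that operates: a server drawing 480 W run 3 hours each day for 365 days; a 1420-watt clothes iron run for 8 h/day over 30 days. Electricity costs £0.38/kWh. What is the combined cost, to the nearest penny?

server: Runtime = 3 h/day × 365 days = 1095 h
server: 0.48 kW × 1095 h = 525.6 kWh
clothes iron: Runtime = 8 h/day × 30 days = 240 h
clothes iron: 1.42 kW × 240 h = 340.8 kWh
Total energy = 866.4 kWh
Cost = 866.4 × £0.38 = £329.23

£329.23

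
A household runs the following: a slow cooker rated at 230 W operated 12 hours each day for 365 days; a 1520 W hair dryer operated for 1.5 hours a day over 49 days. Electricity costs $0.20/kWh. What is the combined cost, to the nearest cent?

$223.82

slow cooker: Runtime = 12 h/day × 365 days = 4380 h
slow cooker: 0.23 kW × 4380 h = 1007.4 kWh
hair dryer: Runtime = 1.5 h/day × 49 days = 73.5 h
hair dryer: 1.52 kW × 73.5 h = 111.72 kWh
Total energy = 1119.12 kWh
Cost = 1119.12 × $0.20 = $223.82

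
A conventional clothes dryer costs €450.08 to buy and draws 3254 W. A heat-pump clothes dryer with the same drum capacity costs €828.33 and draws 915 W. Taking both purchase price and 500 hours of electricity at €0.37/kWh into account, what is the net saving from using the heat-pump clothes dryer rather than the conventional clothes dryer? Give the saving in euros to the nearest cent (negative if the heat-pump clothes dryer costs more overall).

conventional clothes dryer: €450.08 + (3254/1000) kW × 500 h × €0.37 = €450.08 + €601.99 = €1052.07
heat-pump clothes dryer: €828.33 + (915/1000) kW × 500 h × €0.37 = €828.33 + €169.275 = €997.605
Saving = €1052.07 − €997.605 = €54.465 → €54.47

€54.47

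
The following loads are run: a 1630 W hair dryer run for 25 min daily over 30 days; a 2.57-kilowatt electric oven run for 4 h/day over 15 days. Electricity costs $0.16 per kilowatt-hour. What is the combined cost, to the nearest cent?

hair dryer: Runtime = 25 min × 30 = 750 min = 12.5 h
hair dryer: 1.63 kW × 12.5 h = 20.375 kWh
electric oven: Runtime = 4 h/day × 15 days = 60 h
electric oven: 2.57 kW × 60 h = 154.2 kWh
Total energy = 174.575 kWh
Cost = 174.575 × $0.16 = $27.93

$27.93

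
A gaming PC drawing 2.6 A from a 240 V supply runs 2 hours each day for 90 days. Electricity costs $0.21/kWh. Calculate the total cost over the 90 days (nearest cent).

Power = 2.6 A × 240 V = 624 W = 0.624 kW
Runtime = 2 h/day × 90 days = 180 h
Energy = 0.624 kW × 180 h = 112.32 kWh
Cost = 112.32 kWh × $0.21/kWh = $23.59

$23.59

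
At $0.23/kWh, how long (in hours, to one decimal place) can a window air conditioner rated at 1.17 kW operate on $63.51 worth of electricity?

Energy available = $63.51 ÷ $0.23/kWh = 276.1304 kWh
Hours = 276.1304 kWh ÷ 1.17 kW = 236.0 h

236.0 h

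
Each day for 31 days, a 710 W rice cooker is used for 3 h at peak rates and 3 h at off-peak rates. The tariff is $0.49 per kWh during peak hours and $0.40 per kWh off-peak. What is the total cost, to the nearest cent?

$58.77

Peak energy = 0.71 kW × 3 h × 31 = 66.03 kWh
Off-peak energy = 0.71 kW × 3 h × 31 = 66.03 kWh
Cost = 66.03 × $0.49 + 66.03 × $0.40 = $32.3547 + $26.412 = $58.77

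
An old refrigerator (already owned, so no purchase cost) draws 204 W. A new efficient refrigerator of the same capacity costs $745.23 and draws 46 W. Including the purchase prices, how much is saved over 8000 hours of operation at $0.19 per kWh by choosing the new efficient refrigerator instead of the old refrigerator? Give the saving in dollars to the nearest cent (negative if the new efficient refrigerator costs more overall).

old refrigerator: $0.00 + (204/1000) kW × 8000 h × $0.19 = $0.00 + $310.08 = $310.08
new efficient refrigerator: $745.23 + (46/1000) kW × 8000 h × $0.19 = $745.23 + $69.92 = $815.15
Saving = $310.08 − $815.15 = −$505.07

-$505.07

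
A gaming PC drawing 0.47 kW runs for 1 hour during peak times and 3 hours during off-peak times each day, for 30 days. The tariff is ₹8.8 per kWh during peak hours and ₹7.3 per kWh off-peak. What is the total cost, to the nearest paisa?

Peak energy = 0.47 kW × 1 h × 30 = 14.1 kWh
Off-peak energy = 0.47 kW × 3 h × 30 = 42.3 kWh
Cost = 14.1 × ₹8.8 + 42.3 × ₹7.3 = ₹124.08 + ₹308.79 = ₹432.87

₹432.87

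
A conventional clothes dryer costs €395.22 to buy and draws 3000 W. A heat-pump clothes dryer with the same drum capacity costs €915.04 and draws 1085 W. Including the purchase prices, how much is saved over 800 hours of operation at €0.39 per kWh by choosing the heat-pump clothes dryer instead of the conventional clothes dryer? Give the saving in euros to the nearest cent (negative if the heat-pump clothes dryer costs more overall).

€77.66

conventional clothes dryer: €395.22 + (3000/1000) kW × 800 h × €0.39 = €395.22 + €936 = €1331.22
heat-pump clothes dryer: €915.04 + (1085/1000) kW × 800 h × €0.39 = €915.04 + €338.52 = €1253.56
Saving = €1331.22 − €1253.56 = €77.66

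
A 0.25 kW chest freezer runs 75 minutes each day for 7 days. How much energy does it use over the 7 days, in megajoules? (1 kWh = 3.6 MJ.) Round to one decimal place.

Runtime = 75 min × 7 = 525 min = 8.75 h
Energy = 0.25 kW × 8.75 h = 2.1875 kWh
= 2.1875 × 3.6 MJ = 7.9 MJ

7.9 MJ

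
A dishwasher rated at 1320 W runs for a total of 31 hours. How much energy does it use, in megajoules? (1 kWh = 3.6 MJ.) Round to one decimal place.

147.3 MJ

Energy = 1.32 kW × 31 h = 40.92 kWh
= 40.92 × 3.6 MJ = 147.3 MJ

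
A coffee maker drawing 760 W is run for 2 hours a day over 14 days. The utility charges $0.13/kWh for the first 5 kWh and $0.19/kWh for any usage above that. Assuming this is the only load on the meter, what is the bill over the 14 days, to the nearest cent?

Runtime = 2 h/day × 14 days = 28 h
Energy = 0.76 kW × 28 h = 21.28 kWh
Tier 1 (0–5 kWh): 5 × $0.13 = $0.65
Above 5 kWh: 16.28 × $0.19 = $3.0932
Bill = $3.74

$3.74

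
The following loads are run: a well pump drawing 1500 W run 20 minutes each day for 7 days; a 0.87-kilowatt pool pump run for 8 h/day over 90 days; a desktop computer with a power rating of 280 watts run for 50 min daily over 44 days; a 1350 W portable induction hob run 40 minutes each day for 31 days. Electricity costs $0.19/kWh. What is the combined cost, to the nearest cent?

well pump: Runtime = 20 min × 7 = 140 min = 2.333333… h
well pump: 1.5 kW × 2.333333… h = 3.5 kWh
pool pump: Runtime = 8 h/day × 90 days = 720 h
pool pump: 0.87 kW × 720 h = 626.4 kWh
desktop computer: Runtime = 50 min × 44 = 2200 min = 36.666666… h
desktop computer: 0.28 kW × 36.666666… h = 10.266666… kWh
portable induction hob: Runtime = 40 min × 31 = 1240 min = 20.666666… h
portable induction hob: 1.35 kW × 20.666666… h = 27.9 kWh
Total energy = 668.066666… kWh
Cost = 668.066666… × $0.19 = $126.93

$126.93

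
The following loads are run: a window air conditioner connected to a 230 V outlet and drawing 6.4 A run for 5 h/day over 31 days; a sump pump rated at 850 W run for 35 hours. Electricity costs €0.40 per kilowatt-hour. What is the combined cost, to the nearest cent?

€103.16

window air conditioner: Power = 6.4 A × 230 V = 1472 W = 1.472 kW
window air conditioner: Runtime = 5 h/day × 31 days = 155 h
window air conditioner: 1.472 kW × 155 h = 228.16 kWh
sump pump: 0.85 kW × 35 h = 29.75 kWh
Total energy = 257.91 kWh
Cost = 257.91 × €0.40 = €103.16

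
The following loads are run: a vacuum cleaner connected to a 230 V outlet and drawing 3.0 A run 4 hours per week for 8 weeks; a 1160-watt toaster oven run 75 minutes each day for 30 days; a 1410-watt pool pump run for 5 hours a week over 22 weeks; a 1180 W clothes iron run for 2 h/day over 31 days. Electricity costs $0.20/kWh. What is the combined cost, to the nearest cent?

$58.77

vacuum cleaner: Power = 3.0 A × 230 V = 690 W = 0.69 kW
vacuum cleaner: Runtime = 4 h/week × 8 weeks = 32 h
vacuum cleaner: 0.69 kW × 32 h = 22.08 kWh
toaster oven: Runtime = 75 min × 30 = 2250 min = 37.5 h
toaster oven: 1.16 kW × 37.5 h = 43.5 kWh
pool pump: Runtime = 5 h/week × 22 weeks = 110 h
pool pump: 1.41 kW × 110 h = 155.1 kWh
clothes iron: Runtime = 2 h/day × 31 days = 62 h
clothes iron: 1.18 kW × 62 h = 73.16 kWh
Total energy = 293.84 kWh
Cost = 293.84 × $0.20 = $58.77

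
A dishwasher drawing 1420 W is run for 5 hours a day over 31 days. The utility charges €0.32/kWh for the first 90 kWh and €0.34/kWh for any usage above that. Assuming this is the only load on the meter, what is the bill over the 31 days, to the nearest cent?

€73.03

Runtime = 5 h/day × 31 days = 155 h
Energy = 1.42 kW × 155 h = 220.1 kWh
Tier 1 (0–90 kWh): 90 × €0.32 = €28.8
Above 90 kWh: 130.1 × €0.34 = €44.234
Bill = €73.03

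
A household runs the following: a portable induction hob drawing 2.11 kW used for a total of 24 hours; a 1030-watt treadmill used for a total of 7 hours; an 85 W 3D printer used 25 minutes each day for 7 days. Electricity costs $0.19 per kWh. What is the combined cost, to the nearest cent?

$11.04

portable induction hob: 2.11 kW × 24 h = 50.64 kWh
treadmill: 1.03 kW × 7 h = 7.21 kWh
3D printer: Runtime = 25 min × 7 = 175 min = 2.916666… h
3D printer: 0.085 kW × 2.916666… h = 0.247916… kWh
Total energy = 58.097916… kWh
Cost = 58.097916… × $0.19 = $11.04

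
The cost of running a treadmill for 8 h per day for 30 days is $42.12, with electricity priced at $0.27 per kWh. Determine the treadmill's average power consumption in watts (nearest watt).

Energy = $42.12 ÷ $0.27/kWh = 156 kWh
Runtime = 8 h/day × 30 days = 240 h
Power = 156 kWh ÷ 240 h = 0.65 kW = 650 W

650 W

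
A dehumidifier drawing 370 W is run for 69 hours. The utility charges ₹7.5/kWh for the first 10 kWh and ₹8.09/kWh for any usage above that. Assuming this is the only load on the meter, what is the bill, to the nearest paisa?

Energy = 0.37 kW × 69 h = 25.53 kWh
Tier 1 (0–10 kWh): 10 × ₹7.5 = ₹75
Above 10 kWh: 15.53 × ₹8.09 = ₹125.6377
Bill = ₹200.64

₹200.64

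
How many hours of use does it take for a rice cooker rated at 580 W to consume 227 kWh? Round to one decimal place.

Hours = 227 kWh ÷ 0.58 kW = 391.4 h

391.4 h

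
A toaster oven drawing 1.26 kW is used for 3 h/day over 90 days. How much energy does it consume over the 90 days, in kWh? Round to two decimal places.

Runtime = 3 h/day × 90 days = 270 h
Energy = 1.26 kW × 270 h = 340.2 kWh

340.20 kWh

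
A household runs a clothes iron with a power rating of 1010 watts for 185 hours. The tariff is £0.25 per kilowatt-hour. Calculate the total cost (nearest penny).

£46.71

Energy = 1.01 kW × 185 h = 186.85 kWh
Cost = 186.85 kWh × £0.25/kWh = £46.71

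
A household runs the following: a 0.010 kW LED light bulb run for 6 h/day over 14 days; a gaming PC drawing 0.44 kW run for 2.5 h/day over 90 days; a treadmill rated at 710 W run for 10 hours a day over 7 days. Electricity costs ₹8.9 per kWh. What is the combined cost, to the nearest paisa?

₹1330.91

LED light bulb: Runtime = 6 h/day × 14 days = 84 h
LED light bulb: 0.01 kW × 84 h = 0.84 kWh
gaming PC: Runtime = 2.5 h/day × 90 days = 225 h
gaming PC: 0.44 kW × 225 h = 99 kWh
treadmill: Runtime = 10 h/day × 7 days = 70 h
treadmill: 0.71 kW × 70 h = 49.7 kWh
Total energy = 149.54 kWh
Cost = 149.54 × ₹8.9 = ₹1330.91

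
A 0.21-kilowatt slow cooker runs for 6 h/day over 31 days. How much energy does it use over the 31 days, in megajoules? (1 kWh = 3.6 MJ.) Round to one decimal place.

Runtime = 6 h/day × 31 days = 186 h
Energy = 0.21 kW × 186 h = 39.06 kWh
= 39.06 × 3.6 MJ = 140.6 MJ

140.6 MJ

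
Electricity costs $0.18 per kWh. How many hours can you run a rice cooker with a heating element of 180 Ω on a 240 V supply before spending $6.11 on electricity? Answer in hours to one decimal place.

106.1 h

Power = V²/R = 240²/180 = 320 W = 0.32 kW
Energy available = $6.11 ÷ $0.18/kWh = 33.9444 kWh
Hours = 33.9444 kWh ÷ 0.32 kW = 106.1 h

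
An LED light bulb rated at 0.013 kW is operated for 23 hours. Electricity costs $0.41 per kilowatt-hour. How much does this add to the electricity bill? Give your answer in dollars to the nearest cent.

Energy = 0.013 kW × 23 h = 0.299 kWh
Cost = 0.299 kWh × $0.41/kWh = $0.12

$0.12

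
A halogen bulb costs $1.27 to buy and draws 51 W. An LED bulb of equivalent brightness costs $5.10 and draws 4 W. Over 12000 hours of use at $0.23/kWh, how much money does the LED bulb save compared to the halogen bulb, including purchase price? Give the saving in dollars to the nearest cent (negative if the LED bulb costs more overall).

halogen bulb: $1.27 + (51/1000) kW × 12000 h × $0.23 = $1.27 + $140.76 = $142.03
LED bulb: $5.10 + (4/1000) kW × 12000 h × $0.23 = $5.10 + $11.04 = $16.14
Saving = $142.03 − $16.14 = $125.89

$125.89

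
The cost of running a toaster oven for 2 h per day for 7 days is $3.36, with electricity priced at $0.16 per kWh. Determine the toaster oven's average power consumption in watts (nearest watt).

1500 W

Energy = $3.36 ÷ $0.16/kWh = 21 kWh
Runtime = 2 h/day × 7 days = 14 h
Power = 21 kWh ÷ 14 h = 1.5 kW = 1500 W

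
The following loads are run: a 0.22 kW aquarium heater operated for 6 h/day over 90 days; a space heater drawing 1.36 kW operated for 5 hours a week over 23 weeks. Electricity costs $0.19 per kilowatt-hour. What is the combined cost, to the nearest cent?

$52.29

aquarium heater: Runtime = 6 h/day × 90 days = 540 h
aquarium heater: 0.22 kW × 540 h = 118.8 kWh
space heater: Runtime = 5 h/week × 23 weeks = 115 h
space heater: 1.36 kW × 115 h = 156.4 kWh
Total energy = 275.2 kWh
Cost = 275.2 × $0.19 = $52.29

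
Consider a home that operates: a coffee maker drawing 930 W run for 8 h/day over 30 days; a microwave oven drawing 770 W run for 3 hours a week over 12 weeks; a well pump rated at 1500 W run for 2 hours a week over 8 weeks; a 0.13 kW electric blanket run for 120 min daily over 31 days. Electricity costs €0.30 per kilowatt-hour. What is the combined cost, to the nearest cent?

€84.89

coffee maker: Runtime = 8 h/day × 30 days = 240 h
coffee maker: 0.93 kW × 240 h = 223.2 kWh
microwave oven: Runtime = 3 h/week × 12 weeks = 36 h
microwave oven: 0.77 kW × 36 h = 27.72 kWh
well pump: Runtime = 2 h/week × 8 weeks = 16 h
well pump: 1.5 kW × 16 h = 24 kWh
electric blanket: Runtime = 120 min × 31 = 3720 min = 62 h
electric blanket: 0.13 kW × 62 h = 8.06 kWh
Total energy = 282.98 kWh
Cost = 282.98 × €0.30 = €84.89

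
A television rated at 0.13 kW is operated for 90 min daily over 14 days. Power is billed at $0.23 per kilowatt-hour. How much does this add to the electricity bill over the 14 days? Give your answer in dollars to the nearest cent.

$0.63

Runtime = 90 min × 14 = 1260 min = 21 h
Energy = 0.13 kW × 21 h = 2.73 kWh
Cost = 2.73 kWh × $0.23/kWh = $0.63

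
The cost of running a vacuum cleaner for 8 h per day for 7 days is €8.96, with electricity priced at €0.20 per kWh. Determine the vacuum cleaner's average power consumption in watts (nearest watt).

800 W

Energy = €8.96 ÷ €0.20/kWh = 44.8 kWh
Runtime = 8 h/day × 7 days = 56 h
Power = 44.8 kWh ÷ 56 h = 0.8 kW = 800 W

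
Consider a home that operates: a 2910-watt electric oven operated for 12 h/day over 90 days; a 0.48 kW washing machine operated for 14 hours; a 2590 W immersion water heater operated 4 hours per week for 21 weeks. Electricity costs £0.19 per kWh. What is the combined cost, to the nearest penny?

£639.75

electric oven: Runtime = 12 h/day × 90 days = 1080 h
electric oven: 2.91 kW × 1080 h = 3142.8 kWh
washing machine: 0.48 kW × 14 h = 6.72 kWh
immersion water heater: Runtime = 4 h/week × 21 weeks = 84 h
immersion water heater: 2.59 kW × 84 h = 217.56 kWh
Total energy = 3367.08 kWh
Cost = 3367.08 × £0.19 = £639.75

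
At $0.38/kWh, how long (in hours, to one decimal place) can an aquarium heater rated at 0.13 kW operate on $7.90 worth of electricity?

Energy available = $7.90 ÷ $0.38/kWh = 20.7895 kWh
Hours = 20.7895 kWh ÷ 0.13 kW = 159.9 h

159.9 h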